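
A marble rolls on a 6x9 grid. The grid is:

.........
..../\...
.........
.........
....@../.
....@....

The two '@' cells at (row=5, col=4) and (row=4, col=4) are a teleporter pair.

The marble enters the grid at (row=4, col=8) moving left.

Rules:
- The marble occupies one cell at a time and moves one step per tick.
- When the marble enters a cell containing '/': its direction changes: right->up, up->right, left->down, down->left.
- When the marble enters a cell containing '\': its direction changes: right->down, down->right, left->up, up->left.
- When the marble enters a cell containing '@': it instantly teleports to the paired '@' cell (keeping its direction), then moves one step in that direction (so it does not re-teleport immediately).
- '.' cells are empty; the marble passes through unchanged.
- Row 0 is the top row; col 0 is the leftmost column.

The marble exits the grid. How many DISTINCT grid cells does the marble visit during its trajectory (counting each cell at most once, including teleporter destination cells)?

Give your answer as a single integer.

Answer: 3

Derivation:
Step 1: enter (4,8), '.' pass, move left to (4,7)
Step 2: enter (4,7), '/' deflects left->down, move down to (5,7)
Step 3: enter (5,7), '.' pass, move down to (6,7)
Step 4: at (6,7) — EXIT via bottom edge, pos 7
Distinct cells visited: 3 (path length 3)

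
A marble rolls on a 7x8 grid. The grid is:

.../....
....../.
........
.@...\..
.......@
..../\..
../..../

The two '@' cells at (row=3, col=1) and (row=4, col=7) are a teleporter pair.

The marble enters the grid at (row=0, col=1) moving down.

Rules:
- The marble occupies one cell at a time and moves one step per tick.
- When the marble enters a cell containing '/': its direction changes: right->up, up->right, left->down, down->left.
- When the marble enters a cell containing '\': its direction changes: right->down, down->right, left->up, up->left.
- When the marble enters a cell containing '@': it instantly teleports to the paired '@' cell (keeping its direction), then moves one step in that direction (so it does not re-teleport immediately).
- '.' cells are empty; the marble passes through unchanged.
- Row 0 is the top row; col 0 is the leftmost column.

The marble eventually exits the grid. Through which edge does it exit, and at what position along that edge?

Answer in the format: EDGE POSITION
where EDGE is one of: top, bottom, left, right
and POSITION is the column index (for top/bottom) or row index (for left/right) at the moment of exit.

Answer: bottom 2

Derivation:
Step 1: enter (0,1), '.' pass, move down to (1,1)
Step 2: enter (1,1), '.' pass, move down to (2,1)
Step 3: enter (2,1), '.' pass, move down to (3,1)
Step 4: enter (3,1), '@' teleport (3,1)->(4,7), also enter (4,7), move down to (5,7)
Step 5: enter (5,7), '.' pass, move down to (6,7)
Step 6: enter (6,7), '/' deflects down->left, move left to (6,6)
Step 7: enter (6,6), '.' pass, move left to (6,5)
Step 8: enter (6,5), '.' pass, move left to (6,4)
Step 9: enter (6,4), '.' pass, move left to (6,3)
Step 10: enter (6,3), '.' pass, move left to (6,2)
Step 11: enter (6,2), '/' deflects left->down, move down to (7,2)
Step 12: at (7,2) — EXIT via bottom edge, pos 2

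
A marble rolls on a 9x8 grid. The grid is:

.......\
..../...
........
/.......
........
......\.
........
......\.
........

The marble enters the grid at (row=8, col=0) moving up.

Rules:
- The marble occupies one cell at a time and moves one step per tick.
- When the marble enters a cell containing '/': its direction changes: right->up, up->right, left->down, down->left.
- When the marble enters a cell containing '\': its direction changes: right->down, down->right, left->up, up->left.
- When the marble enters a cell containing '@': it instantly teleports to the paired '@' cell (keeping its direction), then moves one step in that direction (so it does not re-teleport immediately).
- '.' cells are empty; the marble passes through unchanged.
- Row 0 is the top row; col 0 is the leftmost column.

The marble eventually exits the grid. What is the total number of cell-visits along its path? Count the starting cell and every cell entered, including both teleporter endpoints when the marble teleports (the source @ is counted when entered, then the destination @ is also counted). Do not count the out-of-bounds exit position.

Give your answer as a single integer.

Answer: 13

Derivation:
Step 1: enter (8,0), '.' pass, move up to (7,0)
Step 2: enter (7,0), '.' pass, move up to (6,0)
Step 3: enter (6,0), '.' pass, move up to (5,0)
Step 4: enter (5,0), '.' pass, move up to (4,0)
Step 5: enter (4,0), '.' pass, move up to (3,0)
Step 6: enter (3,0), '/' deflects up->right, move right to (3,1)
Step 7: enter (3,1), '.' pass, move right to (3,2)
Step 8: enter (3,2), '.' pass, move right to (3,3)
Step 9: enter (3,3), '.' pass, move right to (3,4)
Step 10: enter (3,4), '.' pass, move right to (3,5)
Step 11: enter (3,5), '.' pass, move right to (3,6)
Step 12: enter (3,6), '.' pass, move right to (3,7)
Step 13: enter (3,7), '.' pass, move right to (3,8)
Step 14: at (3,8) — EXIT via right edge, pos 3
Path length (cell visits): 13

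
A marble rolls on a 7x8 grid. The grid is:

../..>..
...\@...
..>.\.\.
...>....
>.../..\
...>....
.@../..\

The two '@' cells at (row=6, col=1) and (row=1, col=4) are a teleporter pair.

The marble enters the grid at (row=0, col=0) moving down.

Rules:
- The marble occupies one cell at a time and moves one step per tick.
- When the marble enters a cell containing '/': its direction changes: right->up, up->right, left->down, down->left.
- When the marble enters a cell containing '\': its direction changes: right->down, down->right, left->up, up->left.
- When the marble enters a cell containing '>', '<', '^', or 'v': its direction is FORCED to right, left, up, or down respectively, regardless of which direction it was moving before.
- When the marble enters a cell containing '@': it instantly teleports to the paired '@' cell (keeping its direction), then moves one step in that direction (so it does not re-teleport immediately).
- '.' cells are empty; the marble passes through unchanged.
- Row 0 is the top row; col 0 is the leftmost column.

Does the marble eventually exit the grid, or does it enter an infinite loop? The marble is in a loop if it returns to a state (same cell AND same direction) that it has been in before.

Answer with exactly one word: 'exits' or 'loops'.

Step 1: enter (0,0), '.' pass, move down to (1,0)
Step 2: enter (1,0), '.' pass, move down to (2,0)
Step 3: enter (2,0), '.' pass, move down to (3,0)
Step 4: enter (3,0), '.' pass, move down to (4,0)
Step 5: enter (4,0), '>' forces down->right, move right to (4,1)
Step 6: enter (4,1), '.' pass, move right to (4,2)
Step 7: enter (4,2), '.' pass, move right to (4,3)
Step 8: enter (4,3), '.' pass, move right to (4,4)
Step 9: enter (4,4), '/' deflects right->up, move up to (3,4)
Step 10: enter (3,4), '.' pass, move up to (2,4)
Step 11: enter (2,4), '\' deflects up->left, move left to (2,3)
Step 12: enter (2,3), '.' pass, move left to (2,2)
Step 13: enter (2,2), '>' forces left->right, move right to (2,3)
Step 14: enter (2,3), '.' pass, move right to (2,4)
Step 15: enter (2,4), '\' deflects right->down, move down to (3,4)
Step 16: enter (3,4), '.' pass, move down to (4,4)
Step 17: enter (4,4), '/' deflects down->left, move left to (4,3)
Step 18: enter (4,3), '.' pass, move left to (4,2)
Step 19: enter (4,2), '.' pass, move left to (4,1)
Step 20: enter (4,1), '.' pass, move left to (4,0)
Step 21: enter (4,0), '>' forces left->right, move right to (4,1)
Step 22: at (4,1) dir=right — LOOP DETECTED (seen before)

Answer: loops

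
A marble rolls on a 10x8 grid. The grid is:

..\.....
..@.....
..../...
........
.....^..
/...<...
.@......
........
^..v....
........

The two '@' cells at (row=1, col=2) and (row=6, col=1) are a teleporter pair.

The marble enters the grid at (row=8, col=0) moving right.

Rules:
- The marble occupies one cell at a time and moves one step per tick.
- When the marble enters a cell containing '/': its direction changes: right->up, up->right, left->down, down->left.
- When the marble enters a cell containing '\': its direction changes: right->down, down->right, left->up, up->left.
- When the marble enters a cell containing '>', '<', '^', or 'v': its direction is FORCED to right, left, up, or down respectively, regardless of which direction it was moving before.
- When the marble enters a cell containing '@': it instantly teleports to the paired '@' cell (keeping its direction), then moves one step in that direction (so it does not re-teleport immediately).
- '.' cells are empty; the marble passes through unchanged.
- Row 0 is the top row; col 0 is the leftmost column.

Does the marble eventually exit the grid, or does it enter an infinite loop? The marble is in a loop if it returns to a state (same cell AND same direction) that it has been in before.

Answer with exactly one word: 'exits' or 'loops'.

Step 1: enter (8,0), '^' forces right->up, move up to (7,0)
Step 2: enter (7,0), '.' pass, move up to (6,0)
Step 3: enter (6,0), '.' pass, move up to (5,0)
Step 4: enter (5,0), '/' deflects up->right, move right to (5,1)
Step 5: enter (5,1), '.' pass, move right to (5,2)
Step 6: enter (5,2), '.' pass, move right to (5,3)
Step 7: enter (5,3), '.' pass, move right to (5,4)
Step 8: enter (5,4), '<' forces right->left, move left to (5,3)
Step 9: enter (5,3), '.' pass, move left to (5,2)
Step 10: enter (5,2), '.' pass, move left to (5,1)
Step 11: enter (5,1), '.' pass, move left to (5,0)
Step 12: enter (5,0), '/' deflects left->down, move down to (6,0)
Step 13: enter (6,0), '.' pass, move down to (7,0)
Step 14: enter (7,0), '.' pass, move down to (8,0)
Step 15: enter (8,0), '^' forces down->up, move up to (7,0)
Step 16: at (7,0) dir=up — LOOP DETECTED (seen before)

Answer: loops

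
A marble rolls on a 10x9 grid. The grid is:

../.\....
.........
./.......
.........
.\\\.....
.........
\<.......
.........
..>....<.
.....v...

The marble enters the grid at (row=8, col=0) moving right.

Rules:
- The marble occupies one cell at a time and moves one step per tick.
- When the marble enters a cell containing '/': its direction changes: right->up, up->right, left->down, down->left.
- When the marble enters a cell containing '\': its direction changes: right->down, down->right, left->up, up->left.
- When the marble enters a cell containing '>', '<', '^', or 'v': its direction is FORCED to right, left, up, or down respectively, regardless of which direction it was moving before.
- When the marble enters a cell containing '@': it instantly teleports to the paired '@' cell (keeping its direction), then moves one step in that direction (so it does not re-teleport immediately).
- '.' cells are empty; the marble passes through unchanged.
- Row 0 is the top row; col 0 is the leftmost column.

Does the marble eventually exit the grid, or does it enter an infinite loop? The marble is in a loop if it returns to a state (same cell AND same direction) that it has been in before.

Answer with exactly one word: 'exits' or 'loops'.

Step 1: enter (8,0), '.' pass, move right to (8,1)
Step 2: enter (8,1), '.' pass, move right to (8,2)
Step 3: enter (8,2), '>' forces right->right, move right to (8,3)
Step 4: enter (8,3), '.' pass, move right to (8,4)
Step 5: enter (8,4), '.' pass, move right to (8,5)
Step 6: enter (8,5), '.' pass, move right to (8,6)
Step 7: enter (8,6), '.' pass, move right to (8,7)
Step 8: enter (8,7), '<' forces right->left, move left to (8,6)
Step 9: enter (8,6), '.' pass, move left to (8,5)
Step 10: enter (8,5), '.' pass, move left to (8,4)
Step 11: enter (8,4), '.' pass, move left to (8,3)
Step 12: enter (8,3), '.' pass, move left to (8,2)
Step 13: enter (8,2), '>' forces left->right, move right to (8,3)
Step 14: at (8,3) dir=right — LOOP DETECTED (seen before)

Answer: loops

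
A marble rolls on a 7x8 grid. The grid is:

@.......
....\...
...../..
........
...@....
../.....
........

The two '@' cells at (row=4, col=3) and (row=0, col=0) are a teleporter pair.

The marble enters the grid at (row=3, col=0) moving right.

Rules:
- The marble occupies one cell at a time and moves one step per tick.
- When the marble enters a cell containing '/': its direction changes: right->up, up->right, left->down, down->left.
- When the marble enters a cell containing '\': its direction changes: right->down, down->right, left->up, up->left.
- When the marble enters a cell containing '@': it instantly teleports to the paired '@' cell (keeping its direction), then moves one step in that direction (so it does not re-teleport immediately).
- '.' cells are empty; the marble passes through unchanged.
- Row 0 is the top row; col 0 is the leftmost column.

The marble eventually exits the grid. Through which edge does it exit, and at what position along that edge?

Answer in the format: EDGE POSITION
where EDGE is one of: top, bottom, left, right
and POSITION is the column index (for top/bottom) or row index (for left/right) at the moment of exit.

Answer: right 3

Derivation:
Step 1: enter (3,0), '.' pass, move right to (3,1)
Step 2: enter (3,1), '.' pass, move right to (3,2)
Step 3: enter (3,2), '.' pass, move right to (3,3)
Step 4: enter (3,3), '.' pass, move right to (3,4)
Step 5: enter (3,4), '.' pass, move right to (3,5)
Step 6: enter (3,5), '.' pass, move right to (3,6)
Step 7: enter (3,6), '.' pass, move right to (3,7)
Step 8: enter (3,7), '.' pass, move right to (3,8)
Step 9: at (3,8) — EXIT via right edge, pos 3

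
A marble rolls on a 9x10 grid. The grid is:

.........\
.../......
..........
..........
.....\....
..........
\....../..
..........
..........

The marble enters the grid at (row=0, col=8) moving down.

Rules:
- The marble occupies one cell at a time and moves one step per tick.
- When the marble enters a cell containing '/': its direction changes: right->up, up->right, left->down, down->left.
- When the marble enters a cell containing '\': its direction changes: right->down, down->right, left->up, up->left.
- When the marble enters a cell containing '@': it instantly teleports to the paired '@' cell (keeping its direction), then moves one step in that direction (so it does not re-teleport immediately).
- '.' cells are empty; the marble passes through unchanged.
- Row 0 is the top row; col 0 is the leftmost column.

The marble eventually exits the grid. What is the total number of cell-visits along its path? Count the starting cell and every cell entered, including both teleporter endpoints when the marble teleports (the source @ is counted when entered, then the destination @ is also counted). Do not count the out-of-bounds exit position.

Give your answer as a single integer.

Step 1: enter (0,8), '.' pass, move down to (1,8)
Step 2: enter (1,8), '.' pass, move down to (2,8)
Step 3: enter (2,8), '.' pass, move down to (3,8)
Step 4: enter (3,8), '.' pass, move down to (4,8)
Step 5: enter (4,8), '.' pass, move down to (5,8)
Step 6: enter (5,8), '.' pass, move down to (6,8)
Step 7: enter (6,8), '.' pass, move down to (7,8)
Step 8: enter (7,8), '.' pass, move down to (8,8)
Step 9: enter (8,8), '.' pass, move down to (9,8)
Step 10: at (9,8) — EXIT via bottom edge, pos 8
Path length (cell visits): 9

Answer: 9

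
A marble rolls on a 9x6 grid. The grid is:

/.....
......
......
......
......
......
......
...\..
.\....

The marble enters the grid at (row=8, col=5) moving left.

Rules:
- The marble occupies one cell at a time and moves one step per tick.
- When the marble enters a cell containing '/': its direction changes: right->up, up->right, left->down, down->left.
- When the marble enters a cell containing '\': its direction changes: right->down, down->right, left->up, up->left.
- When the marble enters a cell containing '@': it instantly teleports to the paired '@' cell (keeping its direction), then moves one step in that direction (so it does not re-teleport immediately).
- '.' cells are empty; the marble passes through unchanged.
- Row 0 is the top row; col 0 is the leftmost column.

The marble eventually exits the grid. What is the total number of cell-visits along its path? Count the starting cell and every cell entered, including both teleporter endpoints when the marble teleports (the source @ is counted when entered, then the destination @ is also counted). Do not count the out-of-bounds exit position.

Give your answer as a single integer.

Step 1: enter (8,5), '.' pass, move left to (8,4)
Step 2: enter (8,4), '.' pass, move left to (8,3)
Step 3: enter (8,3), '.' pass, move left to (8,2)
Step 4: enter (8,2), '.' pass, move left to (8,1)
Step 5: enter (8,1), '\' deflects left->up, move up to (7,1)
Step 6: enter (7,1), '.' pass, move up to (6,1)
Step 7: enter (6,1), '.' pass, move up to (5,1)
Step 8: enter (5,1), '.' pass, move up to (4,1)
Step 9: enter (4,1), '.' pass, move up to (3,1)
Step 10: enter (3,1), '.' pass, move up to (2,1)
Step 11: enter (2,1), '.' pass, move up to (1,1)
Step 12: enter (1,1), '.' pass, move up to (0,1)
Step 13: enter (0,1), '.' pass, move up to (-1,1)
Step 14: at (-1,1) — EXIT via top edge, pos 1
Path length (cell visits): 13

Answer: 13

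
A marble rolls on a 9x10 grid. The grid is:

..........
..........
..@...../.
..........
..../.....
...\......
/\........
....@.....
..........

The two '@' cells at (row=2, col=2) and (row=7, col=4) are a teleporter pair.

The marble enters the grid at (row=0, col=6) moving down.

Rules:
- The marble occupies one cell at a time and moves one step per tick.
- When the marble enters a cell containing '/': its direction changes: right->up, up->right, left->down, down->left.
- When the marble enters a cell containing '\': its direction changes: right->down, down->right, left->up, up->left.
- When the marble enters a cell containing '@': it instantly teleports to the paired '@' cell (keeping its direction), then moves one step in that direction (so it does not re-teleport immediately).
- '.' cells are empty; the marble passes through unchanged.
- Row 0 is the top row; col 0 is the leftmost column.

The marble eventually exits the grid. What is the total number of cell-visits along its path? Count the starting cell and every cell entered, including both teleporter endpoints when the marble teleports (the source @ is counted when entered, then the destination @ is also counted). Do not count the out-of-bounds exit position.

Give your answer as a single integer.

Answer: 9

Derivation:
Step 1: enter (0,6), '.' pass, move down to (1,6)
Step 2: enter (1,6), '.' pass, move down to (2,6)
Step 3: enter (2,6), '.' pass, move down to (3,6)
Step 4: enter (3,6), '.' pass, move down to (4,6)
Step 5: enter (4,6), '.' pass, move down to (5,6)
Step 6: enter (5,6), '.' pass, move down to (6,6)
Step 7: enter (6,6), '.' pass, move down to (7,6)
Step 8: enter (7,6), '.' pass, move down to (8,6)
Step 9: enter (8,6), '.' pass, move down to (9,6)
Step 10: at (9,6) — EXIT via bottom edge, pos 6
Path length (cell visits): 9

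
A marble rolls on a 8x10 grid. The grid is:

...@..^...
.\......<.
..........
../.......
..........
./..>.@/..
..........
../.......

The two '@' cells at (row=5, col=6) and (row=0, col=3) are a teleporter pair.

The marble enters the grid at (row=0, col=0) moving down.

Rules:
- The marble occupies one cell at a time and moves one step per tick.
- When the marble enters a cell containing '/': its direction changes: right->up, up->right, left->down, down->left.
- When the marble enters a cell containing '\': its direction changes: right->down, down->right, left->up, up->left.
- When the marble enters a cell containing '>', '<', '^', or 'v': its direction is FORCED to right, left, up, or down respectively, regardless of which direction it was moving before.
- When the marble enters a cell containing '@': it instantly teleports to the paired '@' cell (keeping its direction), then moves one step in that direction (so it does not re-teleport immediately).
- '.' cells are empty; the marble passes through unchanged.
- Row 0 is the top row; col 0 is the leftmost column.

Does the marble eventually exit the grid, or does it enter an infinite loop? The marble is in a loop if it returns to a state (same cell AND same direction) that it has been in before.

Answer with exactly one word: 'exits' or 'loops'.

Step 1: enter (0,0), '.' pass, move down to (1,0)
Step 2: enter (1,0), '.' pass, move down to (2,0)
Step 3: enter (2,0), '.' pass, move down to (3,0)
Step 4: enter (3,0), '.' pass, move down to (4,0)
Step 5: enter (4,0), '.' pass, move down to (5,0)
Step 6: enter (5,0), '.' pass, move down to (6,0)
Step 7: enter (6,0), '.' pass, move down to (7,0)
Step 8: enter (7,0), '.' pass, move down to (8,0)
Step 9: at (8,0) — EXIT via bottom edge, pos 0

Answer: exits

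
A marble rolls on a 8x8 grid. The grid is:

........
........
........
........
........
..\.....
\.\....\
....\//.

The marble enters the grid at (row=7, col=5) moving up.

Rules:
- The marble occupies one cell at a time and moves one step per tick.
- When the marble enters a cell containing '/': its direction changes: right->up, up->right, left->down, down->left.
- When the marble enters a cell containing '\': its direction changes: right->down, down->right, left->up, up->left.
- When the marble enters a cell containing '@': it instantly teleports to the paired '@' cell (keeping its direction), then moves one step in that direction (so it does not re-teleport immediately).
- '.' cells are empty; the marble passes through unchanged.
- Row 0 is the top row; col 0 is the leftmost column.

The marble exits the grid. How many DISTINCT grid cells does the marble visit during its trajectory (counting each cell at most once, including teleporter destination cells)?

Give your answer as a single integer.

Step 1: enter (7,5), '/' deflects up->right, move right to (7,6)
Step 2: enter (7,6), '/' deflects right->up, move up to (6,6)
Step 3: enter (6,6), '.' pass, move up to (5,6)
Step 4: enter (5,6), '.' pass, move up to (4,6)
Step 5: enter (4,6), '.' pass, move up to (3,6)
Step 6: enter (3,6), '.' pass, move up to (2,6)
Step 7: enter (2,6), '.' pass, move up to (1,6)
Step 8: enter (1,6), '.' pass, move up to (0,6)
Step 9: enter (0,6), '.' pass, move up to (-1,6)
Step 10: at (-1,6) — EXIT via top edge, pos 6
Distinct cells visited: 9 (path length 9)

Answer: 9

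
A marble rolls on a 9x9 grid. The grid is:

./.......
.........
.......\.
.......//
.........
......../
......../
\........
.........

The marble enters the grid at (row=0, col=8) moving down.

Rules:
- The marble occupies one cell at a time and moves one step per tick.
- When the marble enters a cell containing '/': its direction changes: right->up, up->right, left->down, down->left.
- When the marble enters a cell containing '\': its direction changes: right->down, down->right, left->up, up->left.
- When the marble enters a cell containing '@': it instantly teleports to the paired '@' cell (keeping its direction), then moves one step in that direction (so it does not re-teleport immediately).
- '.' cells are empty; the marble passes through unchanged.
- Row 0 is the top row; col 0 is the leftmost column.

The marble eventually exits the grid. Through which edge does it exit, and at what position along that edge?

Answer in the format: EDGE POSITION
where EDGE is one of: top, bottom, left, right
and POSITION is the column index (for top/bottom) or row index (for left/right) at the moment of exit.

Answer: bottom 7

Derivation:
Step 1: enter (0,8), '.' pass, move down to (1,8)
Step 2: enter (1,8), '.' pass, move down to (2,8)
Step 3: enter (2,8), '.' pass, move down to (3,8)
Step 4: enter (3,8), '/' deflects down->left, move left to (3,7)
Step 5: enter (3,7), '/' deflects left->down, move down to (4,7)
Step 6: enter (4,7), '.' pass, move down to (5,7)
Step 7: enter (5,7), '.' pass, move down to (6,7)
Step 8: enter (6,7), '.' pass, move down to (7,7)
Step 9: enter (7,7), '.' pass, move down to (8,7)
Step 10: enter (8,7), '.' pass, move down to (9,7)
Step 11: at (9,7) — EXIT via bottom edge, pos 7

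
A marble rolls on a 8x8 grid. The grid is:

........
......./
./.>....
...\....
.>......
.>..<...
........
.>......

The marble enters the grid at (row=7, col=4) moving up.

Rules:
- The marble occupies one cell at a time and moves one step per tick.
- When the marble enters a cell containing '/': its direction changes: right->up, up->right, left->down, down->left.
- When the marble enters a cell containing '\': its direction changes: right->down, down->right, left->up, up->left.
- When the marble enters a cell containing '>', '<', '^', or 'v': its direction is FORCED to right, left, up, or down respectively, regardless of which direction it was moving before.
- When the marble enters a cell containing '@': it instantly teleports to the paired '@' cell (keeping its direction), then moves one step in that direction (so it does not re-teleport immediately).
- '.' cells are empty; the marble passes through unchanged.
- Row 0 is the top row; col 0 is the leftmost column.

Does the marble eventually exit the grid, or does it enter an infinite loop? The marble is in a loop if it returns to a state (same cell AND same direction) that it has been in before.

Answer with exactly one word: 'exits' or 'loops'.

Answer: loops

Derivation:
Step 1: enter (7,4), '.' pass, move up to (6,4)
Step 2: enter (6,4), '.' pass, move up to (5,4)
Step 3: enter (5,4), '<' forces up->left, move left to (5,3)
Step 4: enter (5,3), '.' pass, move left to (5,2)
Step 5: enter (5,2), '.' pass, move left to (5,1)
Step 6: enter (5,1), '>' forces left->right, move right to (5,2)
Step 7: enter (5,2), '.' pass, move right to (5,3)
Step 8: enter (5,3), '.' pass, move right to (5,4)
Step 9: enter (5,4), '<' forces right->left, move left to (5,3)
Step 10: at (5,3) dir=left — LOOP DETECTED (seen before)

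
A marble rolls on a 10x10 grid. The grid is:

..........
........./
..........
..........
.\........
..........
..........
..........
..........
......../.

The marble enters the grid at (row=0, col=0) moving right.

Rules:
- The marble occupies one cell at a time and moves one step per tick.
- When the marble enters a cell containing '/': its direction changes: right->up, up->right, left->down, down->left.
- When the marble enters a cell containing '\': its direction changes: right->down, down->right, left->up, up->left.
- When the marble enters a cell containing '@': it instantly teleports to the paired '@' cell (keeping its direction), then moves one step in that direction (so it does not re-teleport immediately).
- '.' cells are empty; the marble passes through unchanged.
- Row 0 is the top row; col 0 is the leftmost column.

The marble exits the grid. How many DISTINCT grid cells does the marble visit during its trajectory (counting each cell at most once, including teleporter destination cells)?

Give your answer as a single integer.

Step 1: enter (0,0), '.' pass, move right to (0,1)
Step 2: enter (0,1), '.' pass, move right to (0,2)
Step 3: enter (0,2), '.' pass, move right to (0,3)
Step 4: enter (0,3), '.' pass, move right to (0,4)
Step 5: enter (0,4), '.' pass, move right to (0,5)
Step 6: enter (0,5), '.' pass, move right to (0,6)
Step 7: enter (0,6), '.' pass, move right to (0,7)
Step 8: enter (0,7), '.' pass, move right to (0,8)
Step 9: enter (0,8), '.' pass, move right to (0,9)
Step 10: enter (0,9), '.' pass, move right to (0,10)
Step 11: at (0,10) — EXIT via right edge, pos 0
Distinct cells visited: 10 (path length 10)

Answer: 10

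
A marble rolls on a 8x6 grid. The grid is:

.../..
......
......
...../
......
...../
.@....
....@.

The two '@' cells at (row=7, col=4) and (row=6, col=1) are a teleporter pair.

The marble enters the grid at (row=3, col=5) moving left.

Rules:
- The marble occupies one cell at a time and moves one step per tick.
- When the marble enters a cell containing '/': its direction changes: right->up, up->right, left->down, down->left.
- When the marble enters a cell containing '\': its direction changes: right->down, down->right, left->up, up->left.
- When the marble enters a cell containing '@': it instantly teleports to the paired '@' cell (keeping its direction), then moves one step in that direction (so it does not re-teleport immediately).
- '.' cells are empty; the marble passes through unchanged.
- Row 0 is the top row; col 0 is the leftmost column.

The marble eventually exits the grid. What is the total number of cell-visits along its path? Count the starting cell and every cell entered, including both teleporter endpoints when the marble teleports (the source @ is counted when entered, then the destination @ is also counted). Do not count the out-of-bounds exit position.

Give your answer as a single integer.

Step 1: enter (3,5), '/' deflects left->down, move down to (4,5)
Step 2: enter (4,5), '.' pass, move down to (5,5)
Step 3: enter (5,5), '/' deflects down->left, move left to (5,4)
Step 4: enter (5,4), '.' pass, move left to (5,3)
Step 5: enter (5,3), '.' pass, move left to (5,2)
Step 6: enter (5,2), '.' pass, move left to (5,1)
Step 7: enter (5,1), '.' pass, move left to (5,0)
Step 8: enter (5,0), '.' pass, move left to (5,-1)
Step 9: at (5,-1) — EXIT via left edge, pos 5
Path length (cell visits): 8

Answer: 8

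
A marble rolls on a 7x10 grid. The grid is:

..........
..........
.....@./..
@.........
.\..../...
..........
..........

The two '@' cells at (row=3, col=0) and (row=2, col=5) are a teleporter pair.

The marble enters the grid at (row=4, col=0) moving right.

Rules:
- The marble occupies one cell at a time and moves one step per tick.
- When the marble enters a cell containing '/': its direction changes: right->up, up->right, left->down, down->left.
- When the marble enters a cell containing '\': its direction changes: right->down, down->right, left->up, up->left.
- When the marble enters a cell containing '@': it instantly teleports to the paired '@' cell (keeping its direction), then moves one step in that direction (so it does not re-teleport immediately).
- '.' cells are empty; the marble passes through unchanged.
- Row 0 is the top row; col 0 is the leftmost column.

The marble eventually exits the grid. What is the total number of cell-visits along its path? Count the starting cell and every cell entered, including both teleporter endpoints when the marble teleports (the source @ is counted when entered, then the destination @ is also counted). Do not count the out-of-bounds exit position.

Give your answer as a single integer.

Step 1: enter (4,0), '.' pass, move right to (4,1)
Step 2: enter (4,1), '\' deflects right->down, move down to (5,1)
Step 3: enter (5,1), '.' pass, move down to (6,1)
Step 4: enter (6,1), '.' pass, move down to (7,1)
Step 5: at (7,1) — EXIT via bottom edge, pos 1
Path length (cell visits): 4

Answer: 4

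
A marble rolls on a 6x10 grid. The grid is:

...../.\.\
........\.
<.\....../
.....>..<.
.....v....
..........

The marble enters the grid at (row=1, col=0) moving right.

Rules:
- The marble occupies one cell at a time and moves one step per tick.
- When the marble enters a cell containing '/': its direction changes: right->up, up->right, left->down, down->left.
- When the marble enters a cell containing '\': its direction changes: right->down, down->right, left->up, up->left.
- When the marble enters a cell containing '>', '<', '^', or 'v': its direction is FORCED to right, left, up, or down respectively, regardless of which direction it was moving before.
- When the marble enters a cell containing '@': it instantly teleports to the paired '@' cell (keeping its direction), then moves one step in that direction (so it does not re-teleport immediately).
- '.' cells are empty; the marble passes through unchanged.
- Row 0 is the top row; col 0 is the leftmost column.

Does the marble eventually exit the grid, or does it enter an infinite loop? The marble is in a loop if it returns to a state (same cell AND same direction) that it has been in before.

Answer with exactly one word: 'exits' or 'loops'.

Answer: loops

Derivation:
Step 1: enter (1,0), '.' pass, move right to (1,1)
Step 2: enter (1,1), '.' pass, move right to (1,2)
Step 3: enter (1,2), '.' pass, move right to (1,3)
Step 4: enter (1,3), '.' pass, move right to (1,4)
Step 5: enter (1,4), '.' pass, move right to (1,5)
Step 6: enter (1,5), '.' pass, move right to (1,6)
Step 7: enter (1,6), '.' pass, move right to (1,7)
Step 8: enter (1,7), '.' pass, move right to (1,8)
Step 9: enter (1,8), '\' deflects right->down, move down to (2,8)
Step 10: enter (2,8), '.' pass, move down to (3,8)
Step 11: enter (3,8), '<' forces down->left, move left to (3,7)
Step 12: enter (3,7), '.' pass, move left to (3,6)
Step 13: enter (3,6), '.' pass, move left to (3,5)
Step 14: enter (3,5), '>' forces left->right, move right to (3,6)
Step 15: enter (3,6), '.' pass, move right to (3,7)
Step 16: enter (3,7), '.' pass, move right to (3,8)
Step 17: enter (3,8), '<' forces right->left, move left to (3,7)
Step 18: at (3,7) dir=left — LOOP DETECTED (seen before)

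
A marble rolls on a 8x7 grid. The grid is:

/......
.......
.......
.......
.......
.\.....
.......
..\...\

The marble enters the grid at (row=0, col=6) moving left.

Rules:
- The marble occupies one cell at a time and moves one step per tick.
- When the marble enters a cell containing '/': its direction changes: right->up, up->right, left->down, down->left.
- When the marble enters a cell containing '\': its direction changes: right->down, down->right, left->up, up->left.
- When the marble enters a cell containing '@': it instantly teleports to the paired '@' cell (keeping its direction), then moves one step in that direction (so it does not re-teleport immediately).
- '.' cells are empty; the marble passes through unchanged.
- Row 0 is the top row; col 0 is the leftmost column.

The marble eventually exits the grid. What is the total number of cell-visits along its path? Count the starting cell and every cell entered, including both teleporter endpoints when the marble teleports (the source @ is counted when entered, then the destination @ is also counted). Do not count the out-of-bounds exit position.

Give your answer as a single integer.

Step 1: enter (0,6), '.' pass, move left to (0,5)
Step 2: enter (0,5), '.' pass, move left to (0,4)
Step 3: enter (0,4), '.' pass, move left to (0,3)
Step 4: enter (0,3), '.' pass, move left to (0,2)
Step 5: enter (0,2), '.' pass, move left to (0,1)
Step 6: enter (0,1), '.' pass, move left to (0,0)
Step 7: enter (0,0), '/' deflects left->down, move down to (1,0)
Step 8: enter (1,0), '.' pass, move down to (2,0)
Step 9: enter (2,0), '.' pass, move down to (3,0)
Step 10: enter (3,0), '.' pass, move down to (4,0)
Step 11: enter (4,0), '.' pass, move down to (5,0)
Step 12: enter (5,0), '.' pass, move down to (6,0)
Step 13: enter (6,0), '.' pass, move down to (7,0)
Step 14: enter (7,0), '.' pass, move down to (8,0)
Step 15: at (8,0) — EXIT via bottom edge, pos 0
Path length (cell visits): 14

Answer: 14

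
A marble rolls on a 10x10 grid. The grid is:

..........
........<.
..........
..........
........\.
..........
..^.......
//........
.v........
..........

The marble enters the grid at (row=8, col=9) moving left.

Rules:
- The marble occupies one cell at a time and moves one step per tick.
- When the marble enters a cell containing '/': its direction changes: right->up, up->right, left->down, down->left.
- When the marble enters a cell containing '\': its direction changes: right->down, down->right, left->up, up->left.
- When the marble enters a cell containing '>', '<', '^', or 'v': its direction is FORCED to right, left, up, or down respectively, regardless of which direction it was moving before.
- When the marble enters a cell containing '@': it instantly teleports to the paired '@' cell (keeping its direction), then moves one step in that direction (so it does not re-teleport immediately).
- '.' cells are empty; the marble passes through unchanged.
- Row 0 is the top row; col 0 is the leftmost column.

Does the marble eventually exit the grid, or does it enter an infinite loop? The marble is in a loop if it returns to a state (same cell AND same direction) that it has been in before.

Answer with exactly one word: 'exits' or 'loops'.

Answer: exits

Derivation:
Step 1: enter (8,9), '.' pass, move left to (8,8)
Step 2: enter (8,8), '.' pass, move left to (8,7)
Step 3: enter (8,7), '.' pass, move left to (8,6)
Step 4: enter (8,6), '.' pass, move left to (8,5)
Step 5: enter (8,5), '.' pass, move left to (8,4)
Step 6: enter (8,4), '.' pass, move left to (8,3)
Step 7: enter (8,3), '.' pass, move left to (8,2)
Step 8: enter (8,2), '.' pass, move left to (8,1)
Step 9: enter (8,1), 'v' forces left->down, move down to (9,1)
Step 10: enter (9,1), '.' pass, move down to (10,1)
Step 11: at (10,1) — EXIT via bottom edge, pos 1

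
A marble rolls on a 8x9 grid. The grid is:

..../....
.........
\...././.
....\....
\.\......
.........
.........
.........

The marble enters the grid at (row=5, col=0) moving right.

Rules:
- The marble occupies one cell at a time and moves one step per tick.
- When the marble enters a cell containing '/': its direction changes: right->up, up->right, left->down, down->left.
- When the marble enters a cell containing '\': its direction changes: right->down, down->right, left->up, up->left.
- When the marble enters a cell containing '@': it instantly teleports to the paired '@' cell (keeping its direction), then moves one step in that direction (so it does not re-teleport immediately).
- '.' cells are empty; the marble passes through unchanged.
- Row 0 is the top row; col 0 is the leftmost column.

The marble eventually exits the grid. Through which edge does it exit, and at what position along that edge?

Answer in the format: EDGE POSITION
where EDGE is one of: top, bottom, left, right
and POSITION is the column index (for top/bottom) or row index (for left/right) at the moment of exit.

Step 1: enter (5,0), '.' pass, move right to (5,1)
Step 2: enter (5,1), '.' pass, move right to (5,2)
Step 3: enter (5,2), '.' pass, move right to (5,3)
Step 4: enter (5,3), '.' pass, move right to (5,4)
Step 5: enter (5,4), '.' pass, move right to (5,5)
Step 6: enter (5,5), '.' pass, move right to (5,6)
Step 7: enter (5,6), '.' pass, move right to (5,7)
Step 8: enter (5,7), '.' pass, move right to (5,8)
Step 9: enter (5,8), '.' pass, move right to (5,9)
Step 10: at (5,9) — EXIT via right edge, pos 5

Answer: right 5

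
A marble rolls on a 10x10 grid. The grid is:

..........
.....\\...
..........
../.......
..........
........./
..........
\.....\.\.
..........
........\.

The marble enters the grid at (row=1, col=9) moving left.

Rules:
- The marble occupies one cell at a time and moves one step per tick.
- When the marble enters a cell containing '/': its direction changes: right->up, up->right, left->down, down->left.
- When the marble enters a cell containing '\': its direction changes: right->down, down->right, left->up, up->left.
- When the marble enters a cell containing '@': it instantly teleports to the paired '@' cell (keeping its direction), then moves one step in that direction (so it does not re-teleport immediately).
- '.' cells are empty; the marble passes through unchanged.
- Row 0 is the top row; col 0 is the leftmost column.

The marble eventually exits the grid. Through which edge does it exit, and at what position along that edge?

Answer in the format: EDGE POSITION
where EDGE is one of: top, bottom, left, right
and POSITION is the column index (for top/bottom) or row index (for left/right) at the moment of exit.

Step 1: enter (1,9), '.' pass, move left to (1,8)
Step 2: enter (1,8), '.' pass, move left to (1,7)
Step 3: enter (1,7), '.' pass, move left to (1,6)
Step 4: enter (1,6), '\' deflects left->up, move up to (0,6)
Step 5: enter (0,6), '.' pass, move up to (-1,6)
Step 6: at (-1,6) — EXIT via top edge, pos 6

Answer: top 6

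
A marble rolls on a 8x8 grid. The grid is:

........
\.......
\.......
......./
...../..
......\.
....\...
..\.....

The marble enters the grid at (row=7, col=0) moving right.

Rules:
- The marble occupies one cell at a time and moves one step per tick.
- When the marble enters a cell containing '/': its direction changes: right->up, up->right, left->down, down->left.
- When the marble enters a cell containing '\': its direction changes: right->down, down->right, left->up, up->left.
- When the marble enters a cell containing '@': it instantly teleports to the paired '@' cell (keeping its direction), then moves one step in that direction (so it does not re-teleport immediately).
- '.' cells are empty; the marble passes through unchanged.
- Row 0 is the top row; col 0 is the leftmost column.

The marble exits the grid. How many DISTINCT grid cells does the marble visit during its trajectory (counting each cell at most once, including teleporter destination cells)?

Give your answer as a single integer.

Step 1: enter (7,0), '.' pass, move right to (7,1)
Step 2: enter (7,1), '.' pass, move right to (7,2)
Step 3: enter (7,2), '\' deflects right->down, move down to (8,2)
Step 4: at (8,2) — EXIT via bottom edge, pos 2
Distinct cells visited: 3 (path length 3)

Answer: 3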